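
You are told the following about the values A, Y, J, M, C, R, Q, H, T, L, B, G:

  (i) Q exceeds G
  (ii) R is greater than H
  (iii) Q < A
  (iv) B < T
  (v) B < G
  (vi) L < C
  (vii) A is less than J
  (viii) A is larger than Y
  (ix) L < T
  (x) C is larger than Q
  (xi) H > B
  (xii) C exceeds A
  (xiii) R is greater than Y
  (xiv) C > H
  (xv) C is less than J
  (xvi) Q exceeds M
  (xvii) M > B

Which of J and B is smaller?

Chaining the given relations: B < G < Q < A < C < J.
So B < J; B is the smaller of the two.

B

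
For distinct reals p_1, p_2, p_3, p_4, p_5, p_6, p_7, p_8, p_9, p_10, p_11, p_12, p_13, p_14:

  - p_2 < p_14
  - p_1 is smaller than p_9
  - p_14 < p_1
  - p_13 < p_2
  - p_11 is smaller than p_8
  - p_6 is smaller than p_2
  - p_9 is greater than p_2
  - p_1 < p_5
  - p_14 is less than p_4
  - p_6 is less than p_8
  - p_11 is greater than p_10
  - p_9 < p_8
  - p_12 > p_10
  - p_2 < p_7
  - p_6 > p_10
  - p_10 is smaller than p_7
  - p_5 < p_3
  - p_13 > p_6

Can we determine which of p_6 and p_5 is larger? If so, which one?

p_6 < p_13 < p_2 < p_14 < p_1 < p_5, by transitivity through p_13, p_2, p_14, p_1.
So p_5 is larger.

p_5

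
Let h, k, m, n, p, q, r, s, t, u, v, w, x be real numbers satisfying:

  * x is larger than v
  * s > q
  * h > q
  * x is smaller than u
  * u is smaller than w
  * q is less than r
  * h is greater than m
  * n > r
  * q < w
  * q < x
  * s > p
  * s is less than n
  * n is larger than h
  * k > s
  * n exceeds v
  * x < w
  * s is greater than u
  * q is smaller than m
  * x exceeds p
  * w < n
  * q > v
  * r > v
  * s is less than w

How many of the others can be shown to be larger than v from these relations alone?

Directly above v: q, x, r, n.
One step further: m, h, u, s, w (9 so far).
One step further: k (10 so far).
No other element is forced above v by the given relations, so the count is 10.

10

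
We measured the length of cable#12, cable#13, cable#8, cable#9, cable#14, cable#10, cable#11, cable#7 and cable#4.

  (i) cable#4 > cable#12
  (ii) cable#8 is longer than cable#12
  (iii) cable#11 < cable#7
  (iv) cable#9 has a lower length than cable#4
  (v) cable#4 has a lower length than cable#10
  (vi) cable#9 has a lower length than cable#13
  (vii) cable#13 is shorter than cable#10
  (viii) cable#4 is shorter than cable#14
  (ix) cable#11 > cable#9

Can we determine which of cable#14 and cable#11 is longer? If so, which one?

undetermined

Following every chain through cable#11: above cable#11 we get cable#7; below cable#11 we get cable#9.
cable#14 is not reached, and no chain runs the other way from cable#14 to cable#11.
So the given relations leave the order of cable#11 and cable#14 undetermined.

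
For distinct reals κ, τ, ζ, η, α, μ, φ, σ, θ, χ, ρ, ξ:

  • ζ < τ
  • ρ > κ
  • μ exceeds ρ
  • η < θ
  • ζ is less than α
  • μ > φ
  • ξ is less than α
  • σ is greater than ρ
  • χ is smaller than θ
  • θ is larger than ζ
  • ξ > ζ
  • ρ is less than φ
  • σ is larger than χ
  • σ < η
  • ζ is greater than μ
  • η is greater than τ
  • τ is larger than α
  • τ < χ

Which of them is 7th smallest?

α

Piecing the relations together gives one ordering: κ < ρ < φ < μ < ζ < ξ < α < τ < χ < σ < η < θ.
The 7th smallest is α.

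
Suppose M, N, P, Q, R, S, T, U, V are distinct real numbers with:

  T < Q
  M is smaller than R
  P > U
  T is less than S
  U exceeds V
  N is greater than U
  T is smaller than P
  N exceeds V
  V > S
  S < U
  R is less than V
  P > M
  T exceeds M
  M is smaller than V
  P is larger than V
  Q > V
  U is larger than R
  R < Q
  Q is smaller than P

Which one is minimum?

M

Chaining upward from M: directly above it, R, T, V, P; then S, U, Q, N.
That covers every other element, and nothing is given below M, so M is the minimum.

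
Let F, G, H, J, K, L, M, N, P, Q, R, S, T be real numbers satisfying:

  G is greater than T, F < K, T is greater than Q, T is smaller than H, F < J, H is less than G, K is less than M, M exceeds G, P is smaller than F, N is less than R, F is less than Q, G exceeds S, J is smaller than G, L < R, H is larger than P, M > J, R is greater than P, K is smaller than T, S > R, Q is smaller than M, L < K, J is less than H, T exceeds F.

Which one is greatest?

M

N is not greatest since N < R; P is not greatest since P < F; L is not greatest since L < K; F is not greatest since F < J; R is not greatest since R < S; K is not greatest since K < T; Q is not greatest since Q < M; J is not greatest since J < H; S is not greatest since S < G; T is not greatest since T < G; H is not greatest since H < G; G is not greatest since G < M.
Only M has nothing above it, so M is the greatest.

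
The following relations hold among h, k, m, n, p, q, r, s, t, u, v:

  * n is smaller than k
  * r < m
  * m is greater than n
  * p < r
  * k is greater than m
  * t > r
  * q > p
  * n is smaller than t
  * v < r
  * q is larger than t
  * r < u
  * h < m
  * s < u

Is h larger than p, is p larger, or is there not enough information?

undetermined

Following every chain through h: above h we get m, k.
p is not reached, and no chain runs the other way from p to h.
So the given relations leave the order of h and p undetermined.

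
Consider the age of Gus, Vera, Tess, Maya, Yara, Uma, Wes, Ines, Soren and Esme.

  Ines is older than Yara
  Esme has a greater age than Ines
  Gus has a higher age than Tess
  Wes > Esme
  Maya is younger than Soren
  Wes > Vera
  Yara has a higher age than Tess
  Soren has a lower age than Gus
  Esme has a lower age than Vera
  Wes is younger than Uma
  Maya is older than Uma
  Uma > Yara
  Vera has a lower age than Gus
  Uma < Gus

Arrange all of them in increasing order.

The consecutive links are each given: Tess < Yara; Yara < Ines; Ines < Esme; Esme < Vera; Vera < Wes; Wes < Uma; Uma < Maya; Maya < Soren; Soren < Gus.

Tess < Yara < Ines < Esme < Vera < Wes < Uma < Maya < Soren < Gus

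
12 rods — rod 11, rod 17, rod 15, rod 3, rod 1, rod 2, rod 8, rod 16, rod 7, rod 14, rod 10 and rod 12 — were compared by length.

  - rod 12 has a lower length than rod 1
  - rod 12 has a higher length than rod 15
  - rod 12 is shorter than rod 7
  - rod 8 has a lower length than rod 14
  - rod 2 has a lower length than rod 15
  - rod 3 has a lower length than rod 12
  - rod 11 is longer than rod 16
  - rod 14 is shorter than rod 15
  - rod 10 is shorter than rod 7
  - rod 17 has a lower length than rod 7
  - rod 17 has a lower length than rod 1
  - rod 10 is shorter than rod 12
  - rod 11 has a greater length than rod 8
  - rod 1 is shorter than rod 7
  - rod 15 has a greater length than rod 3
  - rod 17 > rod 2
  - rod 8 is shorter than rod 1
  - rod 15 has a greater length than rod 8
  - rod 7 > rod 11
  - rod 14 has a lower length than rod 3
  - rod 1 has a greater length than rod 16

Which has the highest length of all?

Chaining downward from rod 7: directly below it, rod 10, rod 11, rod 12, rod 17, rod 1; then rod 2, rod 16, rod 8, rod 3, rod 15; then rod 14.
That covers every other element, and nothing is given above rod 7, so rod 7 is the highest length.

rod 7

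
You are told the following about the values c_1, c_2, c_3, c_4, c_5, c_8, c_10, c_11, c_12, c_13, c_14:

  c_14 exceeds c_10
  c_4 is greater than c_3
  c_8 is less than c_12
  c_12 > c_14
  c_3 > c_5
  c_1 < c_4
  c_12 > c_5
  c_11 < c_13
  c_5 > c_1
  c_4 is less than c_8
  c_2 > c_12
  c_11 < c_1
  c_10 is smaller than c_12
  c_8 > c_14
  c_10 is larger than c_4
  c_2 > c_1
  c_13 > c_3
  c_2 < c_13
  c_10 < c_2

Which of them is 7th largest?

Piecing the relations together gives one ordering: c_11 < c_1 < c_5 < c_3 < c_4 < c_10 < c_14 < c_8 < c_12 < c_2 < c_13.
The 7th largest is c_4.

c_4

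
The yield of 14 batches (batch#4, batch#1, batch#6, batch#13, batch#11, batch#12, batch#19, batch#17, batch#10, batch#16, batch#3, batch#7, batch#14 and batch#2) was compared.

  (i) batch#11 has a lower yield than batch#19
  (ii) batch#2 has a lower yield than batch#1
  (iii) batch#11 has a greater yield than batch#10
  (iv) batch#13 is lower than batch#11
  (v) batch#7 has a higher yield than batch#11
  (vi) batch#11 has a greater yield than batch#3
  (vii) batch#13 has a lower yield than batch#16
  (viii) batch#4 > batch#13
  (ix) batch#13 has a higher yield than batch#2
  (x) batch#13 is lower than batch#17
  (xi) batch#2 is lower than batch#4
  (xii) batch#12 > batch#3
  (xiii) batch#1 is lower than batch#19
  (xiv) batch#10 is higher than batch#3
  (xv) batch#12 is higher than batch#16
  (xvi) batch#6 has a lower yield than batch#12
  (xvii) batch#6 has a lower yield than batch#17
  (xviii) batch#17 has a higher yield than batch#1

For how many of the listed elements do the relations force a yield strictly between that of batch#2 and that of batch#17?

The relations place batch#2 below batch#17. An element lies strictly between them when it is forced above batch#2 and also forced below batch#17.
Above batch#2: {batch#13, batch#16, batch#4, batch#12, batch#1, batch#11, batch#19, batch#7}. Below batch#17: {batch#13, batch#6, batch#1}.
Intersection: {batch#13, batch#1} — 2.

2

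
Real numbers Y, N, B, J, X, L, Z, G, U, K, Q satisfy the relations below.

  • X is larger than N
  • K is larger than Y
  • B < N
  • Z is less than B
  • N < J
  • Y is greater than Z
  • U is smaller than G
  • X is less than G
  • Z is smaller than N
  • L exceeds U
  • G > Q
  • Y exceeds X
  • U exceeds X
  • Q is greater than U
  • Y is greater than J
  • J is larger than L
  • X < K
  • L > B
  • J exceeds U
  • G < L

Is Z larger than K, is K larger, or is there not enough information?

K

Z < B < N < X < U < Q < G < L < J < Y < K, by transitivity through B, N, X, U, Q, G, L, J, Y.
So K is larger.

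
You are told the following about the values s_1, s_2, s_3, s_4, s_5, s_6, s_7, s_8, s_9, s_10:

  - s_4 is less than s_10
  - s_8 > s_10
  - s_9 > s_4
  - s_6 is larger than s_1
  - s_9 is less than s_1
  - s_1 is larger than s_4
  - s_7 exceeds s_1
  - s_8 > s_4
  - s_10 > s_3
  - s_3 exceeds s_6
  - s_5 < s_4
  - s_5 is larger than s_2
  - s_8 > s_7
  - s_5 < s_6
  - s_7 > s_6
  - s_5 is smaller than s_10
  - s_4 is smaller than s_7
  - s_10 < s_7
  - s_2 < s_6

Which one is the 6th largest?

s_1

Chaining the given pairs: s_2 < s_5 < s_4 < s_9 < s_1 < s_6 < s_3 < s_10 < s_7 < s_8.
The 6th largest is s_1.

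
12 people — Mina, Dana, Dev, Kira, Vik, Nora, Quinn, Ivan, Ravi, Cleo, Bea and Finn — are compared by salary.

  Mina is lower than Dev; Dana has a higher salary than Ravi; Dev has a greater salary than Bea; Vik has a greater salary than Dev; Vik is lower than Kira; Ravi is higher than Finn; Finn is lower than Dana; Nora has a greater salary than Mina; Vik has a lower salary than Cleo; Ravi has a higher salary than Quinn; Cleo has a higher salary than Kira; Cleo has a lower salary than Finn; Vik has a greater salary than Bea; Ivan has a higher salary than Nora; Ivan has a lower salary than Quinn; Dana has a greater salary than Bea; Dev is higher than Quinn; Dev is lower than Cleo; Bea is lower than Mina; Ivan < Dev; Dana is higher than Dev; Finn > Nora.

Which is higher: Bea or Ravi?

Ravi

Link the given pairs in sequence: Bea < Mina; Mina < Nora; Nora < Ivan; Ivan < Quinn; Quinn < Dev; Dev < Vik; Vik < Kira; Kira < Cleo; Cleo < Finn; Finn < Ravi.
Together: Bea < Mina < Nora < Ivan < Quinn < Dev < Vik < Kira < Cleo < Finn < Ravi.
So Bea < Ravi; Ravi is the higher of the two.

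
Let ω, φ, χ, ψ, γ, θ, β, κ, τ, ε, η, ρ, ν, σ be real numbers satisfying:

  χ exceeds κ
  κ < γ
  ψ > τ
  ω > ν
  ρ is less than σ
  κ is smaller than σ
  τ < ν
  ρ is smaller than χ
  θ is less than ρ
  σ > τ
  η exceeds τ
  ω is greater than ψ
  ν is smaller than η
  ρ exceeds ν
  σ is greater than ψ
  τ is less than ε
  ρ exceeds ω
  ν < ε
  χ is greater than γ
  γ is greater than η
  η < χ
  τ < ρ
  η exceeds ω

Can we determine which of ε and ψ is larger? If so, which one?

Following every chain through ψ: above ψ we get ω, η, γ, ρ, χ, σ; below ψ we get τ.
ε is not reached, and no chain runs the other way from ε to ψ.
So the given relations leave the order of ψ and ε undetermined.

undetermined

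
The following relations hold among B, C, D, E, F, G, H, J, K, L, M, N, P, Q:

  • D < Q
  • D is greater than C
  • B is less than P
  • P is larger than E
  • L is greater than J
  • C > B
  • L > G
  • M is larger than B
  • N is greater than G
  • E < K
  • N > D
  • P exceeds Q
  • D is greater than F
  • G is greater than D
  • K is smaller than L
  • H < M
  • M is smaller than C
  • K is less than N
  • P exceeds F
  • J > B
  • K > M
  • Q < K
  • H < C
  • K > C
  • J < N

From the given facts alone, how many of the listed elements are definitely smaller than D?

Directly below D: F, C.
One step further: B, H, M (5 so far).
Nothing else is reachable below D; 5 in all.

5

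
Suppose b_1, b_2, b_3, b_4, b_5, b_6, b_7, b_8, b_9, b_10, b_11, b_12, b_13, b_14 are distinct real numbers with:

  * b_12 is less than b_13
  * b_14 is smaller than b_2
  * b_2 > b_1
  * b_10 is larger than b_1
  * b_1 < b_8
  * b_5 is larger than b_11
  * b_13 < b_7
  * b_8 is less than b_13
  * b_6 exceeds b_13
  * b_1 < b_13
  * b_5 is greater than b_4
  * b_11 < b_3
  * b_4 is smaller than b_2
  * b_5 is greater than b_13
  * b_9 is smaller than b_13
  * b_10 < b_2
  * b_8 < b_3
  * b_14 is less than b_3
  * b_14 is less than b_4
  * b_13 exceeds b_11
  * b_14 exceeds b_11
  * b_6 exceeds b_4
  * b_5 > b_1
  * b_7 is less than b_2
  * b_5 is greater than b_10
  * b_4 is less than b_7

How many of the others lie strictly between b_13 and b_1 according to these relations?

1

Chaining upward from b_1 reaches: b_10, b_8, b_6, b_3, b_7, b_2, b_5.
Chaining downward from b_13 reaches: b_11, b_9, b_12, b_8.
Strictly between b_1 and b_13 are those in both lists: b_8 — 1 element.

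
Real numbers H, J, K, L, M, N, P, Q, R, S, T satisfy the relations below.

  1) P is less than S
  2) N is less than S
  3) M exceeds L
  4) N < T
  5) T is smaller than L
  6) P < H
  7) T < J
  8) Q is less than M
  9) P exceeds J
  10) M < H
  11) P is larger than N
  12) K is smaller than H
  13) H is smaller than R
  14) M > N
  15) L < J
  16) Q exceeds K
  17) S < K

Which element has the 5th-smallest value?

Chaining the given pairs: N < T < L < J < P < S < K < Q < M < H < R.
Counting 5 from the smallest end gives P.

P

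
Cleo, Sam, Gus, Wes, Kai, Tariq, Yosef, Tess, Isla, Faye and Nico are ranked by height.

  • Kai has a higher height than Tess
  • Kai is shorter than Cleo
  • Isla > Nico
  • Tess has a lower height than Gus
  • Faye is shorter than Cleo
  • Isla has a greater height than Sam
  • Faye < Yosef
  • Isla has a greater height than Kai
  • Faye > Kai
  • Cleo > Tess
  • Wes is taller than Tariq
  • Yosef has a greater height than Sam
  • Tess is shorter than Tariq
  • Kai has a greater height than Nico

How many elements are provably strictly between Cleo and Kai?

1

Chaining upward from Kai reaches: Faye, Isla, Yosef.
Chaining downward from Cleo reaches: Nico, Tess, Faye.
Strictly between Kai and Cleo are those in both lists: Faye — 1 element.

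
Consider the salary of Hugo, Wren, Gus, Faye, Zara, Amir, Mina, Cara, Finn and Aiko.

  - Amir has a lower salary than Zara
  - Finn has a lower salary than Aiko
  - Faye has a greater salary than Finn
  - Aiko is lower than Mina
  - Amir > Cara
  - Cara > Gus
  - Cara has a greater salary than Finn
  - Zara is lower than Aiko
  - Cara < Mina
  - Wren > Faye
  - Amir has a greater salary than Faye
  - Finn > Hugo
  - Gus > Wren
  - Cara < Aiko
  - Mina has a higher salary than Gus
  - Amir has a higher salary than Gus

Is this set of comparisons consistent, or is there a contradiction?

Every relation is compatible with Hugo < Finn < Faye < Wren < Gus < Cara < Amir < Zara < Aiko < Mina; the set is consistent.

consistent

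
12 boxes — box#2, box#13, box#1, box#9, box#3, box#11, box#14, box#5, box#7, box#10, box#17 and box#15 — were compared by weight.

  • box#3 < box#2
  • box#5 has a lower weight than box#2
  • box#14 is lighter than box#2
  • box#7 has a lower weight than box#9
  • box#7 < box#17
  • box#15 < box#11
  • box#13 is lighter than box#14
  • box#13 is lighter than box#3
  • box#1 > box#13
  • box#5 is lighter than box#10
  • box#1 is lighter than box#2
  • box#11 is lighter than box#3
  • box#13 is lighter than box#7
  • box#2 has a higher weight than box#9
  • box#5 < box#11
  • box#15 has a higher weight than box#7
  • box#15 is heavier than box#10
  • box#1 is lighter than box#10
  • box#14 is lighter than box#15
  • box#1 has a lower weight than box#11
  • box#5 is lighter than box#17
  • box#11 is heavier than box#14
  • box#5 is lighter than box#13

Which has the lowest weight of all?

box#13 is not least since box#5 < box#13; box#1 is not least since box#13 < box#1; box#7 is not least since box#13 < box#7; box#10 is not least since box#1 < box#10; box#9 is not least since box#7 < box#9; box#14 is not least since box#13 < box#14; box#15 is not least since box#7 < box#15; box#11 is not least since box#5 < box#11; box#3 is not least since box#11 < box#3; box#17 is not least since box#7 < box#17; box#2 is not least since box#3 < box#2.
Only box#5 has nothing below it, so box#5 is the lowest weight.

box#5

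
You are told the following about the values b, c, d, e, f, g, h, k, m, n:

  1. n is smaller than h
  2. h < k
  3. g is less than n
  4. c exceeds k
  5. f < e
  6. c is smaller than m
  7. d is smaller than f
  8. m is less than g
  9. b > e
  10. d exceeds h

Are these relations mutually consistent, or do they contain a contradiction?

Chaining the given relations yields k < c < m < g < n < h, so k < h. But one relation states h < k. These cannot both hold.

inconsistent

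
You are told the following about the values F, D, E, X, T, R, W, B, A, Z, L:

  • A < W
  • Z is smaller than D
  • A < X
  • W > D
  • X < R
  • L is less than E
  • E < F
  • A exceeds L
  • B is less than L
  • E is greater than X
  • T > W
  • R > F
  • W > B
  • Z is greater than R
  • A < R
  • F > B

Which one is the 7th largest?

Piecing the relations together gives one ordering: B < L < A < X < E < F < R < Z < D < W < T.
Counting 7 from the largest end gives E.

E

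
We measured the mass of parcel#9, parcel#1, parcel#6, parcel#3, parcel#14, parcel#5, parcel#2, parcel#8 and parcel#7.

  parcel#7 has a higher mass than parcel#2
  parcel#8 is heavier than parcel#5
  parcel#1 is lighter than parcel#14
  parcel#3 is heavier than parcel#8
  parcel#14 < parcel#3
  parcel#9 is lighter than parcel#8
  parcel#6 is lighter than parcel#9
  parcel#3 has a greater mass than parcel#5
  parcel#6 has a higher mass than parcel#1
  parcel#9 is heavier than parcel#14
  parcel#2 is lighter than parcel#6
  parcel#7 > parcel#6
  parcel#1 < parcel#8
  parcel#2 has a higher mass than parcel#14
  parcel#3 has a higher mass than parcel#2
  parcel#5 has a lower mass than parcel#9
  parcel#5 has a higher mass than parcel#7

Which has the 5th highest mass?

Chaining the given pairs: parcel#1 < parcel#14 < parcel#2 < parcel#6 < parcel#7 < parcel#5 < parcel#9 < parcel#8 < parcel#3.
Counting 5 from the largest end gives parcel#7.

parcel#7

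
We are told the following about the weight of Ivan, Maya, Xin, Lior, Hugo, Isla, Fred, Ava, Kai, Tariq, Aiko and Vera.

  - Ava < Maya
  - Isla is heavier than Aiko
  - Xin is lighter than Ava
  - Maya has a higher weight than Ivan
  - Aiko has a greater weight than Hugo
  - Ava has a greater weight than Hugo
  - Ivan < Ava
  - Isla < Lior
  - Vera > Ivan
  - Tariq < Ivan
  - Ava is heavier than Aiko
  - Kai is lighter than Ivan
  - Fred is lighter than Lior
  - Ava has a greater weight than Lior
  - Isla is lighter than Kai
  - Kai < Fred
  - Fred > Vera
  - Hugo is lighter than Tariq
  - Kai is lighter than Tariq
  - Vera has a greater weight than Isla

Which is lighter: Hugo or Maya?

Hugo

Chaining the given relations: Hugo < Aiko < Isla < Kai < Tariq < Ivan < Vera < Fred < Lior < Ava < Maya.
So Hugo < Maya; Hugo is the lighter of the two.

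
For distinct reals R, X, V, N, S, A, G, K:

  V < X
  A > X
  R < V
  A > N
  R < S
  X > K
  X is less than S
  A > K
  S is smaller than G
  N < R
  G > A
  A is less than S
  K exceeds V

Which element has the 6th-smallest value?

Chaining the given pairs: N < R < V < K < X < A < S < G.
Counting 6 from the smallest end gives A.

A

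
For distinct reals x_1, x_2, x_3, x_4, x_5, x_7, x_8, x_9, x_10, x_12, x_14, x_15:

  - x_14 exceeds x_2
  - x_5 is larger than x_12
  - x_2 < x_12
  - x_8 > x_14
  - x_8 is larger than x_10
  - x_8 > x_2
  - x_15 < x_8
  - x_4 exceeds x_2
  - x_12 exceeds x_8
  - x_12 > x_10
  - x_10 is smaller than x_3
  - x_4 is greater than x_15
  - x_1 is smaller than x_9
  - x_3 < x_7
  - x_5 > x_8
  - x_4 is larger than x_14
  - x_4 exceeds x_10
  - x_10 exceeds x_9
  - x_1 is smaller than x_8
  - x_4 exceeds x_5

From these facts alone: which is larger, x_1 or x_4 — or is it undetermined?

Following the relations from x_1: x_1 < x_9 < x_10 < x_8 < x_12 < x_5 < x_4.
So x_4 is larger.

x_4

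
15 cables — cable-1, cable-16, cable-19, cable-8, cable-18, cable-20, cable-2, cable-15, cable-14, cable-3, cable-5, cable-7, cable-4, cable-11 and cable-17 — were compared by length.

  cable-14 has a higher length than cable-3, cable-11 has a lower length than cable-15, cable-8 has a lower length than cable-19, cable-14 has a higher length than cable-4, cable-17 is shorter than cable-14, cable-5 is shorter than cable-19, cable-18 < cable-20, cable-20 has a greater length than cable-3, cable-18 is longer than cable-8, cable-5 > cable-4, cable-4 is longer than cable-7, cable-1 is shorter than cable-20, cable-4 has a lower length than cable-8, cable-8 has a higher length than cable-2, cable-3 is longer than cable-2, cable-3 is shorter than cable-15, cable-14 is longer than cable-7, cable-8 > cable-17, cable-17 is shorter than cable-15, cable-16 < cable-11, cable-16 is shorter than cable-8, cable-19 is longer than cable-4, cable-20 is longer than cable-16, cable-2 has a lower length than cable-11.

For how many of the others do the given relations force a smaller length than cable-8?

5

Directly below cable-8: cable-2, cable-17, cable-16, cable-4.
One step further: cable-7 (5 so far).
Nothing else is reachable below cable-8; 5 in all.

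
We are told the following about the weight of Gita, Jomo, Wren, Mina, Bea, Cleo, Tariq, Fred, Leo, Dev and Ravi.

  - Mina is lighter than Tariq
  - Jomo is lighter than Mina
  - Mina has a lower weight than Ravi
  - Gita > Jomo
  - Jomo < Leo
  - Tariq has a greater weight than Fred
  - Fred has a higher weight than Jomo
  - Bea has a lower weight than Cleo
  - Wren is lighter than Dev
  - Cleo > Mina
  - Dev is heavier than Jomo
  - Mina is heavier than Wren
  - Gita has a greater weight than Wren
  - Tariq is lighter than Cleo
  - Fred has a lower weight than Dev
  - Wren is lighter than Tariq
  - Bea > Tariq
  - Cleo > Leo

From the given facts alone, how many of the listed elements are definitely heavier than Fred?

The elements the relations force above Fred are Tariq, Bea, Dev, Cleo — no chain reaches any other.
That is 4.

4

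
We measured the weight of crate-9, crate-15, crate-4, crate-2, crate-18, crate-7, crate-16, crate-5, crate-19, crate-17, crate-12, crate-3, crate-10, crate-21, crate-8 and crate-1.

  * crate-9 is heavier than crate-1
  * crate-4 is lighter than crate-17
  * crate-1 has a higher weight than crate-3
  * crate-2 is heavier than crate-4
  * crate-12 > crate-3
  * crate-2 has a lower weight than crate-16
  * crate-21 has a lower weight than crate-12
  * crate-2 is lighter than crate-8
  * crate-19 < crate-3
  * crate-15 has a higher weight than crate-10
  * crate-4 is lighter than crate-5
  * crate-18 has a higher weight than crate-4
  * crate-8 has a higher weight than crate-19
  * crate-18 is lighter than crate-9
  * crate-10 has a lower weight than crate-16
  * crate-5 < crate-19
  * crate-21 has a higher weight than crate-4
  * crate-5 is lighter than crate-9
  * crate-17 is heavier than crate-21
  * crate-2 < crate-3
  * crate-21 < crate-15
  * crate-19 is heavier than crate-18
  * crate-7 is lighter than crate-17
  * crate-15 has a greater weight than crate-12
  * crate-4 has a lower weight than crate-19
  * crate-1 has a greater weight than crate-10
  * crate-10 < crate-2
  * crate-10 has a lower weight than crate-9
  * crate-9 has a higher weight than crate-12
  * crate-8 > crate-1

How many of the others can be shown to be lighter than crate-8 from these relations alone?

8

The elements the relations force below crate-8 are crate-4, crate-10, crate-2, crate-18, crate-5, crate-19, crate-3, crate-1 — no chain reaches any other.
That is 8.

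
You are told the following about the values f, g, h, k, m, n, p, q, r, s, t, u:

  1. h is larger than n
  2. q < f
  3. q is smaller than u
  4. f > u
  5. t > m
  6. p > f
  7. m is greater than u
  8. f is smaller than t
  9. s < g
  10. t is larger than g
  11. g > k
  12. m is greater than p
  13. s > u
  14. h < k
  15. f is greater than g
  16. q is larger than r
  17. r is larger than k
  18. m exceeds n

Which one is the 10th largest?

The consecutive relations fix a unique order: n < h < k < r < q < u < s < g < f < p < m < t.
Counting 10 from the largest end gives k.

k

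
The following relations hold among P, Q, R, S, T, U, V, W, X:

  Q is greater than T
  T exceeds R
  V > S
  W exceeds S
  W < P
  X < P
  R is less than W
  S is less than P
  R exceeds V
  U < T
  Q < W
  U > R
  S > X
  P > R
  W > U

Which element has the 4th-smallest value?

R

The consecutive relations fix a unique order: X < S < V < R < U < T < Q < W < P.
The 4th smallest is R.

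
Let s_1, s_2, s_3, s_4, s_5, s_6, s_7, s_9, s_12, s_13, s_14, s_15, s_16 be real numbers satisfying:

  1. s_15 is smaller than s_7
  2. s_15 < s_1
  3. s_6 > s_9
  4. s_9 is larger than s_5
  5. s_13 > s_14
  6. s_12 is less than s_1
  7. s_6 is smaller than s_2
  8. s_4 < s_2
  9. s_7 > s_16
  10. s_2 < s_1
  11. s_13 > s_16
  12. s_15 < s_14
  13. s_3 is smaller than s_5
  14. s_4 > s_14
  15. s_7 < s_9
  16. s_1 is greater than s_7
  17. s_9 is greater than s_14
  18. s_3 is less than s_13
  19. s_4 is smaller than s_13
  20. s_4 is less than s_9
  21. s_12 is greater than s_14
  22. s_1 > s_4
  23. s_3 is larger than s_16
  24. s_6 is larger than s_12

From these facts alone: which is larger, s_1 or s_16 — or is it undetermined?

The relevant relations are s_16 < s_3; s_3 < s_5; s_5 < s_9; s_9 < s_6; s_6 < s_2; s_2 < s_1.
Chaining these gives s_16 < s_3 < s_5 < s_9 < s_6 < s_2 < s_1.
So s_1 is larger.

s_1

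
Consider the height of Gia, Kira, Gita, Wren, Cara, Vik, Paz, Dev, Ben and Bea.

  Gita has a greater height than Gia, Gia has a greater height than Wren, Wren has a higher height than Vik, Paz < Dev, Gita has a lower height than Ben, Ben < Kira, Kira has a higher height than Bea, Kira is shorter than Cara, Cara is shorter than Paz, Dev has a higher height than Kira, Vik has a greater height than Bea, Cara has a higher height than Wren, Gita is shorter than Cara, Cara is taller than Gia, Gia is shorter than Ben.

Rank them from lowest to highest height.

Each adjacent pair is fixed by a given relation: Bea < Vik; Vik < Wren; Wren < Gia; Gia < Gita; Gita < Ben; Ben < Kira; Kira < Cara; Cara < Paz; Paz < Dev. Chaining them end to end gives the full order.

Bea < Vik < Wren < Gia < Gita < Ben < Kira < Cara < Paz < Dev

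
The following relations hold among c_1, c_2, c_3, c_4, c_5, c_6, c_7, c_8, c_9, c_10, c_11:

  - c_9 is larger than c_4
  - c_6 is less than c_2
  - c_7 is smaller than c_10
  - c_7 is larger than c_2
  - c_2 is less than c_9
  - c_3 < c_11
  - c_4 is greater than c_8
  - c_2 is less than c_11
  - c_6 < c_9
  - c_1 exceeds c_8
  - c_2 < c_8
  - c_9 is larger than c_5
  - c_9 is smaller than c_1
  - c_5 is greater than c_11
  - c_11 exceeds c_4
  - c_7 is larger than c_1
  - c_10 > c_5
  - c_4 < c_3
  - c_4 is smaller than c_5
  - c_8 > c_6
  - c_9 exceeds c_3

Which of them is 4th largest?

c_9

The consecutive relations fix a unique order: c_6 < c_2 < c_8 < c_4 < c_3 < c_11 < c_5 < c_9 < c_1 < c_7 < c_10.
Counting 4 from the largest end gives c_9.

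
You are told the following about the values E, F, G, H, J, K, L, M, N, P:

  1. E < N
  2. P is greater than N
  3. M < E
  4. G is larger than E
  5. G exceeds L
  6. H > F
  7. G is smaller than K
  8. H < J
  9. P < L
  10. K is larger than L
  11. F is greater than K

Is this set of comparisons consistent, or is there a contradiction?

The single ordering M < E < N < P < L < G < K < F < H < J satisfies every listed relation, so no contradiction arises.

consistent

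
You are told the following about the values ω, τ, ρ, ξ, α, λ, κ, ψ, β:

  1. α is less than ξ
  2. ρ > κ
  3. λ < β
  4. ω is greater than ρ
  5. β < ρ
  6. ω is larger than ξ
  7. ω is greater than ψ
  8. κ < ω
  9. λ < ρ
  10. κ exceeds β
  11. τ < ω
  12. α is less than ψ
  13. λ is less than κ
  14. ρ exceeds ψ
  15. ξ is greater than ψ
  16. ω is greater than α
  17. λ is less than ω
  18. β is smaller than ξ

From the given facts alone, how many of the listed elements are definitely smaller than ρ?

Directly below ρ: λ, ψ, β, κ.
One step further: α (5 so far).
No other element is forced below ρ by the given relations, so the count is 5.

5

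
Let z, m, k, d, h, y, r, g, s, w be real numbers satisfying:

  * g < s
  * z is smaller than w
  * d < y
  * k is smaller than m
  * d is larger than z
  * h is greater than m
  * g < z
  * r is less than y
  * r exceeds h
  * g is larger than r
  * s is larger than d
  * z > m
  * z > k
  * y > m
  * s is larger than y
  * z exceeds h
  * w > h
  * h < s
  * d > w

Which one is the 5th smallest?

Chaining the given pairs: k < m < h < r < g < z < w < d < y < s.
The 5th smallest is g.

g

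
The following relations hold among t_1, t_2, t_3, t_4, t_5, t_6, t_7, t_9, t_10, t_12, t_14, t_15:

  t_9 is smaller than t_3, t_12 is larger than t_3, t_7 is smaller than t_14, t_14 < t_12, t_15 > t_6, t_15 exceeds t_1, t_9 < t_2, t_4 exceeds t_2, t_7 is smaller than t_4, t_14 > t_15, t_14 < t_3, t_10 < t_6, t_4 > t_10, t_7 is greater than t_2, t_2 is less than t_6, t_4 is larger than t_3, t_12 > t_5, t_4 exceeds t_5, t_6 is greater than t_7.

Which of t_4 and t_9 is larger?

t_9 < t_2 and t_2 < t_7 give t_9 < t_7.
With t_7 < t_6: t_9 < t_2 < t_7 < t_6.
With t_6 < t_15: t_9 < t_2 < t_7 < t_6 < t_15.
Then t_15 < t_14 extends the chain to t_14.
Then t_14 < t_3 extends the chain to t_3.
With t_3 < t_4: t_9 < t_2 < t_7 < t_6 < t_15 < t_14 < t_3 < t_4.
So t_9 < t_4; t_4 is the larger of the two.

t_4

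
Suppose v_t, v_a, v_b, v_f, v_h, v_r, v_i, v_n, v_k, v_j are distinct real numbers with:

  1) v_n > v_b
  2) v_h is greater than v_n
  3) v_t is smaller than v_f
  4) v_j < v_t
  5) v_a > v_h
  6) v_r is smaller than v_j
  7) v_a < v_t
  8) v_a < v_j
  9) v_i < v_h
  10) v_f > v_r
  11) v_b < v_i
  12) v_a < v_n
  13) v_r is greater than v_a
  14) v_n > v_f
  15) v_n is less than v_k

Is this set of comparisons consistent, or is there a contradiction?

inconsistent

Chaining the given relations yields v_h < v_a < v_r < v_j < v_t < v_f < v_n, so v_h < v_n. But one relation states v_n < v_h. These cannot both hold.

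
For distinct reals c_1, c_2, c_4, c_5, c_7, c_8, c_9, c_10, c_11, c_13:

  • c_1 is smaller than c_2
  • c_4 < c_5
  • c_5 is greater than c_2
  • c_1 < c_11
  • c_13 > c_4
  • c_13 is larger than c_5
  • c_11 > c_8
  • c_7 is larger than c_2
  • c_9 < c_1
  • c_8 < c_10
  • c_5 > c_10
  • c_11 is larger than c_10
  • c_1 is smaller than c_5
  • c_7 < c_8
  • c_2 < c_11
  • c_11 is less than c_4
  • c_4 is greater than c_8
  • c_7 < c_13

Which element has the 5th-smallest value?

Piecing the relations together gives one ordering: c_9 < c_1 < c_2 < c_7 < c_8 < c_10 < c_11 < c_4 < c_5 < c_13.
The 5th smallest is c_8.

c_8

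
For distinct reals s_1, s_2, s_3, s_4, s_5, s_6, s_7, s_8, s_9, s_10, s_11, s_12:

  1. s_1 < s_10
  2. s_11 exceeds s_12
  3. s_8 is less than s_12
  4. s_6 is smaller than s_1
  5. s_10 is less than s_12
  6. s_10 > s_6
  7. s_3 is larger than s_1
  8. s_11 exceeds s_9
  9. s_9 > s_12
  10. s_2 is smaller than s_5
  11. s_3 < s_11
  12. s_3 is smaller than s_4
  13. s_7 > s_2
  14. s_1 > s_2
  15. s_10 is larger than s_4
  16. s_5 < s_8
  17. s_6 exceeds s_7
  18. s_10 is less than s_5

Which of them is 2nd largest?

s_9

The consecutive relations fix a unique order: s_2 < s_7 < s_6 < s_1 < s_3 < s_4 < s_10 < s_5 < s_8 < s_12 < s_9 < s_11.
Counting 2 from the largest end gives s_9.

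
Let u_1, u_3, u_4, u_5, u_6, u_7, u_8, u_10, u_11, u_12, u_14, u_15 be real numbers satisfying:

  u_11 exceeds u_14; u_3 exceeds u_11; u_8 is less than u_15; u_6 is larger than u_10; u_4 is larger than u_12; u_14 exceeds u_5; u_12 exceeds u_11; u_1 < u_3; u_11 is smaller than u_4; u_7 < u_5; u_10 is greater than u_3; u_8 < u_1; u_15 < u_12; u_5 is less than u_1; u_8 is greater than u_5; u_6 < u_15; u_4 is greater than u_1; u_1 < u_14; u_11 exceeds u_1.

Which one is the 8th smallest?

u_10

The consecutive relations fix a unique order: u_7 < u_5 < u_8 < u_1 < u_14 < u_11 < u_3 < u_10 < u_6 < u_15 < u_12 < u_4.
Counting 8 from the smallest end gives u_10.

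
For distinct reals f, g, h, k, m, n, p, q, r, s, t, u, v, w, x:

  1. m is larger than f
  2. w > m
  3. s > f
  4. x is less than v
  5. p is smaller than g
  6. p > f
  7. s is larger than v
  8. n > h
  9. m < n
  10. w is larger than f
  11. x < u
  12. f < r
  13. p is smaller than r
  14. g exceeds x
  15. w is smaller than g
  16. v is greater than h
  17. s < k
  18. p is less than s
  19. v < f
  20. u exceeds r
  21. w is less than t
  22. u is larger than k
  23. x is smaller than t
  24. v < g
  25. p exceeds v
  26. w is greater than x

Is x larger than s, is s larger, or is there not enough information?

s

x < v and v < f give x < f.
With f < p: x < v < f < p.
Then p < s extends the chain to s.
So s is larger.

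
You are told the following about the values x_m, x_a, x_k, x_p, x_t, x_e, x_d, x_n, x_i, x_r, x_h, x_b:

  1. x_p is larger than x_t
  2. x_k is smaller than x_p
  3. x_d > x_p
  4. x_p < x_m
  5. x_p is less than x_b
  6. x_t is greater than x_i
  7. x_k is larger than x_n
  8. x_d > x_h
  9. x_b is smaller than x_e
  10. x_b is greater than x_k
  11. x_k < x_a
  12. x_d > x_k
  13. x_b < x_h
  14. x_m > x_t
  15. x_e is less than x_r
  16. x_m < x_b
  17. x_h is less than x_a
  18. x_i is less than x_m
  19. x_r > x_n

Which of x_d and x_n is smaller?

x_n

x_n < x_k and x_k < x_p give x_n < x_p.
With x_p < x_m: x_n < x_k < x_p < x_m.
With x_m < x_b: x_n < x_k < x_p < x_m < x_b.
With x_b < x_h: x_n < x_k < x_p < x_m < x_b < x_h.
With x_h < x_d: x_n < x_k < x_p < x_m < x_b < x_h < x_d.
So x_n < x_d; x_n is the smaller of the two.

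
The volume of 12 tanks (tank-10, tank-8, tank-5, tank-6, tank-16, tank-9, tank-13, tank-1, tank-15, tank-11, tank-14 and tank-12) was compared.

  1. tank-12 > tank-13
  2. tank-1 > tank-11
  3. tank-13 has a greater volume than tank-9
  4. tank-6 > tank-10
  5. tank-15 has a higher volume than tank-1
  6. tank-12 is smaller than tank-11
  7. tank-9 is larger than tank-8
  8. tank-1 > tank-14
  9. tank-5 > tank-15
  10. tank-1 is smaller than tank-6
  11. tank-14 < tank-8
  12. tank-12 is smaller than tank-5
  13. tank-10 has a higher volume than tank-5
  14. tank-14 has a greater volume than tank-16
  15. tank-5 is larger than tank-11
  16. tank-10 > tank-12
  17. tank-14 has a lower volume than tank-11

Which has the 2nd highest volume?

Chaining the given pairs: tank-16 < tank-14 < tank-8 < tank-9 < tank-13 < tank-12 < tank-11 < tank-1 < tank-15 < tank-5 < tank-10 < tank-6.
Counting 2 from the largest end gives tank-10.

tank-10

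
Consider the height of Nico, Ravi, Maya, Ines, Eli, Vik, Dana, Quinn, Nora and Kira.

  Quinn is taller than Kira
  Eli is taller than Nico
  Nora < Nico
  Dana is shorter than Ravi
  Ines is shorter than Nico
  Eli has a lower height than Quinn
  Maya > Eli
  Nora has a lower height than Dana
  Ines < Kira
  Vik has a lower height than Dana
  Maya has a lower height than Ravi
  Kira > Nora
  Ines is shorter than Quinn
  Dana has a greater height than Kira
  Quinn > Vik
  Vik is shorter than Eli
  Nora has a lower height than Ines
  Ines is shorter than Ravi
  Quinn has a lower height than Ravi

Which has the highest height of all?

Vik is not greatest since Vik < Eli; Nora is not greatest since Nora < Dana; Ines is not greatest since Ines < Kira; Nico is not greatest since Nico < Eli; Kira is not greatest since Kira < Dana; Eli is not greatest since Eli < Quinn; Dana is not greatest since Dana < Ravi; Quinn is not greatest since Quinn < Ravi; Maya is not greatest since Maya < Ravi.
Only Ravi has nothing above it, so Ravi is the highest height.

Ravi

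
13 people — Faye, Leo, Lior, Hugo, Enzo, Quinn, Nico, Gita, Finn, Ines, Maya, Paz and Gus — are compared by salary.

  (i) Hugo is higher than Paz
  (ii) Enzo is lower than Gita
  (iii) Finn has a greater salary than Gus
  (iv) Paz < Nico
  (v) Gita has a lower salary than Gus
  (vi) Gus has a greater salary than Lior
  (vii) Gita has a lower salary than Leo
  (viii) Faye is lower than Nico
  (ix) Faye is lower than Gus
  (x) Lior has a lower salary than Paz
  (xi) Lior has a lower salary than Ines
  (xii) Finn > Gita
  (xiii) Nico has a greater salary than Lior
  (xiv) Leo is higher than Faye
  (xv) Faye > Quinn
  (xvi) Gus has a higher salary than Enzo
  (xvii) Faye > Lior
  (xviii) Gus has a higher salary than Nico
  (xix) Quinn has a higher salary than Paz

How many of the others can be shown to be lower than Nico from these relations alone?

4

The elements the relations force below Nico are Lior, Paz, Quinn, Faye — no chain reaches any other.
That is 4.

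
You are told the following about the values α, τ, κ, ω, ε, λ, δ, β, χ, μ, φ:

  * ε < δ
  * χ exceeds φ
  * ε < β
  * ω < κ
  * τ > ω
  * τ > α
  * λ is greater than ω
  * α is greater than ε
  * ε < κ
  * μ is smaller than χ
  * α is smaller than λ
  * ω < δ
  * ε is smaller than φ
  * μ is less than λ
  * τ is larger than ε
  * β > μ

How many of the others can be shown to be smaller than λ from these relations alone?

From λ the given relations immediately reach μ, ω, α.
From those, ε — 4 in total.
No other element is forced below λ by the given relations, so the count is 4.

4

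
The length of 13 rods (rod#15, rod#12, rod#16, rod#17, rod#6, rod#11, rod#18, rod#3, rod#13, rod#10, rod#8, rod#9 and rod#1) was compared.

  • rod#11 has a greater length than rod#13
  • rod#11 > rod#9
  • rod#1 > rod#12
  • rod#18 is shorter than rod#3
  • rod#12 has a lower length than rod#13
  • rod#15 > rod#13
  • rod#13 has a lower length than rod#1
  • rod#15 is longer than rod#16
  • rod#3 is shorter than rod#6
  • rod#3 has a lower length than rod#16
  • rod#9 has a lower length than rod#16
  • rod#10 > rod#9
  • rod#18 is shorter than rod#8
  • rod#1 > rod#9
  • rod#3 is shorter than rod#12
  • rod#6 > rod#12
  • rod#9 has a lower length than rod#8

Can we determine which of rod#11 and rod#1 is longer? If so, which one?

undetermined

Following every chain through rod#1: below rod#1 we get rod#18, rod#9, rod#3, rod#12, rod#13.
rod#11 is not reached, and no chain runs the other way from rod#11 to rod#1.
So the given relations leave the order of rod#1 and rod#11 undetermined.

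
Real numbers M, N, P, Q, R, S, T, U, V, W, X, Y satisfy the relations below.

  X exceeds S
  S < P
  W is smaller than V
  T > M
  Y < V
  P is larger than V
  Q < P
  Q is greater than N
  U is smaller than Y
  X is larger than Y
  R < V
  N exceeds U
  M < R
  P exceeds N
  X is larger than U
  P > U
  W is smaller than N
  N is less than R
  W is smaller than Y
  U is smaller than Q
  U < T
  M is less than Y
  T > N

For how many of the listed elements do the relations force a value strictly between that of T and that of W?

Chaining upward from W reaches: N, R, Q, Y, X, V, P.
Chaining downward from T reaches: U, M, N.
Strictly between W and T are those in both lists: N — 1 element.

1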